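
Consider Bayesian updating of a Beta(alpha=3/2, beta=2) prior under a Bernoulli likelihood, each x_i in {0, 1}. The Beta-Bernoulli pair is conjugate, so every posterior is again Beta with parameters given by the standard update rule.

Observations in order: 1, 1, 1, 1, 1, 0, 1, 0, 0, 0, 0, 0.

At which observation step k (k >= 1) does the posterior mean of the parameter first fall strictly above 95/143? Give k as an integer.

obs 1: x=1 → posterior Beta(5/2, 2)
obs 2: x=1 → posterior Beta(7/2, 2)
obs 3: x=1 → posterior Beta(9/2, 2)
obs 4: x=1 → posterior Beta(11/2, 2)
obs 5: x=1 → posterior Beta(13/2, 2)
obs 6: x=0 → posterior Beta(13/2, 3)
obs 7: x=1 → posterior Beta(15/2, 3)
obs 8: x=0 → posterior Beta(15/2, 4)
obs 9: x=0 → posterior Beta(15/2, 5)
obs 10: x=0 → posterior Beta(15/2, 6)
obs 11: x=0 → posterior Beta(15/2, 7)
obs 12: x=0 → posterior Beta(15/2, 8)

k = 3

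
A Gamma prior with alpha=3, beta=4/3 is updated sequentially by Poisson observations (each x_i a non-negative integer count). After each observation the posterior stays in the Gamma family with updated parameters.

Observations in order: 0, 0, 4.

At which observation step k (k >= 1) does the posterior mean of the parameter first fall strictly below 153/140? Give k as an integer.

k = 2

obs 1: x=0 → posterior Gamma(3, 7/3)
obs 2: x=0 → posterior Gamma(3, 10/3)
obs 3: x=4 → posterior Gamma(7, 13/3)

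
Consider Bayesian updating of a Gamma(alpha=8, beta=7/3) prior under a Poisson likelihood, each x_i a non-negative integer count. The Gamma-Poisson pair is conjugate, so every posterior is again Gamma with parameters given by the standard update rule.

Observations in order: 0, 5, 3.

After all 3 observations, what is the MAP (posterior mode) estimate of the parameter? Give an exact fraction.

obs 1: x=0 → posterior Gamma(8, 10/3)
obs 2: x=5 → posterior Gamma(13, 13/3)
obs 3: x=3 → posterior Gamma(16, 16/3)

45/16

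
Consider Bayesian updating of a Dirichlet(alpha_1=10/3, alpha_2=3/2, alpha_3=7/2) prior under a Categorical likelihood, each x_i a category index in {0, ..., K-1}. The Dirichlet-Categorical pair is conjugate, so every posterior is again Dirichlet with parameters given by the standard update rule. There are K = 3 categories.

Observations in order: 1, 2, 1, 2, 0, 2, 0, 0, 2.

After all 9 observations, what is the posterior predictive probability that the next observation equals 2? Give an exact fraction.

45/104

obs 1: x=1 → posterior Dirichlet(10/3, 5/2, 7/2)
obs 2: x=2 → posterior Dirichlet(10/3, 5/2, 9/2)
obs 3: x=1 → posterior Dirichlet(10/3, 7/2, 9/2)
obs 4: x=2 → posterior Dirichlet(10/3, 7/2, 11/2)
obs 5: x=0 → posterior Dirichlet(13/3, 7/2, 11/2)
obs 6: x=2 → posterior Dirichlet(13/3, 7/2, 13/2)
obs 7: x=0 → posterior Dirichlet(16/3, 7/2, 13/2)
obs 8: x=0 → posterior Dirichlet(19/3, 7/2, 13/2)
obs 9: x=2 → posterior Dirichlet(19/3, 7/2, 15/2)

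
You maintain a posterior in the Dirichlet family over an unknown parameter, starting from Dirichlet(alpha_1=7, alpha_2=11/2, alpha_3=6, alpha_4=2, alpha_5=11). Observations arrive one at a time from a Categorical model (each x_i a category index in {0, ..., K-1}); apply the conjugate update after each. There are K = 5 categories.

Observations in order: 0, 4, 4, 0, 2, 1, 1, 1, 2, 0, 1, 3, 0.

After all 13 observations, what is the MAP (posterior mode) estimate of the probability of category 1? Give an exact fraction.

obs 1: x=0 → posterior Dirichlet(8, 11/2, 6, 2, 11)
obs 2: x=4 → posterior Dirichlet(8, 11/2, 6, 2, 12)
obs 3: x=4 → posterior Dirichlet(8, 11/2, 6, 2, 13)
obs 4: x=0 → posterior Dirichlet(9, 11/2, 6, 2, 13)
obs 5: x=2 → posterior Dirichlet(9, 11/2, 7, 2, 13)
obs 6: x=1 → posterior Dirichlet(9, 13/2, 7, 2, 13)
obs 7: x=1 → posterior Dirichlet(9, 15/2, 7, 2, 13)
obs 8: x=1 → posterior Dirichlet(9, 17/2, 7, 2, 13)
obs 9: x=2 → posterior Dirichlet(9, 17/2, 8, 2, 13)
obs 10: x=0 → posterior Dirichlet(10, 17/2, 8, 2, 13)
obs 11: x=1 → posterior Dirichlet(10, 19/2, 8, 2, 13)
obs 12: x=3 → posterior Dirichlet(10, 19/2, 8, 3, 13)
obs 13: x=0 → posterior Dirichlet(11, 19/2, 8, 3, 13)

17/79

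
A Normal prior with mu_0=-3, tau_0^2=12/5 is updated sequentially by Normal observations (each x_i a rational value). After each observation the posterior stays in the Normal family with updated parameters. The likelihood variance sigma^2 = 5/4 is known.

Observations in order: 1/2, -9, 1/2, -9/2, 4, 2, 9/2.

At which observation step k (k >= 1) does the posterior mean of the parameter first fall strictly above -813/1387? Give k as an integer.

k = 7

obs 1: x=1/2 → posterior Normal(-51/73, 60/73)
obs 2: x=-9 → posterior Normal(-483/121, 60/121)
obs 3: x=1/2 → posterior Normal(-459/169, 60/169)
obs 4: x=-9/2 → posterior Normal(-675/217, 60/217)
obs 5: x=4 → posterior Normal(-483/265, 12/53)
obs 6: x=2 → posterior Normal(-387/313, 60/313)
obs 7: x=9/2 → posterior Normal(-9/19, 60/361)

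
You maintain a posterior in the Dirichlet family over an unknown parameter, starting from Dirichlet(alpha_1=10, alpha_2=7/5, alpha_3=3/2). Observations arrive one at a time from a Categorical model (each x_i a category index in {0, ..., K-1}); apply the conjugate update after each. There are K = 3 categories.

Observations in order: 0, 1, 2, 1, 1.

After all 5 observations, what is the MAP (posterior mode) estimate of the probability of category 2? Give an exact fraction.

15/149

obs 1: x=0 → posterior Dirichlet(11, 7/5, 3/2)
obs 2: x=1 → posterior Dirichlet(11, 12/5, 3/2)
obs 3: x=2 → posterior Dirichlet(11, 12/5, 5/2)
obs 4: x=1 → posterior Dirichlet(11, 17/5, 5/2)
obs 5: x=1 → posterior Dirichlet(11, 22/5, 5/2)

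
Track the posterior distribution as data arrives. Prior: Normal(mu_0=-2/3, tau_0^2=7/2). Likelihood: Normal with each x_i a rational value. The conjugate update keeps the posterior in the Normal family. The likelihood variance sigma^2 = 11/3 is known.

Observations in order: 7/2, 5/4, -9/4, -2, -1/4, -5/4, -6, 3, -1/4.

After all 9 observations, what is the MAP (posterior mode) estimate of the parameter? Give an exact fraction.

obs 1: x=7/2 → posterior Normal(353/258, 77/43)
obs 2: x=5/4 → posterior Normal(1021/768, 77/64)
obs 3: x=-9/4 → posterior Normal(227/510, 77/85)
obs 4: x=-2 → posterior Normal(-25/636, 77/106)
obs 5: x=-1/4 → posterior Normal(-113/1524, 77/127)
obs 6: x=-5/4 → posterior Normal(-107/444, 77/148)
obs 7: x=-6 → posterior Normal(-485/507, 77/169)
obs 8: x=3 → posterior Normal(-148/285, 77/190)
obs 9: x=-1/4 → posterior Normal(-1247/2532, 77/211)

-1247/2532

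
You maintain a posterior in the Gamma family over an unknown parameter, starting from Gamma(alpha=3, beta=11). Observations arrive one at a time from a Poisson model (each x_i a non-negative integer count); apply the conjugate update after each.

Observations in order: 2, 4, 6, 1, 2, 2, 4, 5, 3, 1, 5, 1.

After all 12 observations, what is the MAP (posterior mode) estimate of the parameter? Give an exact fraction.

38/23

obs 1: x=2 → posterior Gamma(5, 12)
obs 2: x=4 → posterior Gamma(9, 13)
obs 3: x=6 → posterior Gamma(15, 14)
obs 4: x=1 → posterior Gamma(16, 15)
obs 5: x=2 → posterior Gamma(18, 16)
obs 6: x=2 → posterior Gamma(20, 17)
obs 7: x=4 → posterior Gamma(24, 18)
obs 8: x=5 → posterior Gamma(29, 19)
obs 9: x=3 → posterior Gamma(32, 20)
obs 10: x=1 → posterior Gamma(33, 21)
obs 11: x=5 → posterior Gamma(38, 22)
obs 12: x=1 → posterior Gamma(39, 23)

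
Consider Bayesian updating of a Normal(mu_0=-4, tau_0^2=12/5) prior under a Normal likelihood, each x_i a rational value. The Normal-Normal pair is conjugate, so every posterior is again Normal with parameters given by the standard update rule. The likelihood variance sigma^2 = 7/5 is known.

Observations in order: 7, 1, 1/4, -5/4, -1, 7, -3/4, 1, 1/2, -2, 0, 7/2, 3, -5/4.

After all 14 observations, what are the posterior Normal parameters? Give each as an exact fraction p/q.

mu_0=176/175, tau_0^2=12/125

obs 1: x=7 → posterior Normal(56/19, 84/95)
obs 2: x=1 → posterior Normal(68/31, 84/155)
obs 3: x=1/4 → posterior Normal(71/43, 84/215)
obs 4: x=-5/4 → posterior Normal(56/55, 84/275)
obs 5: x=-1 → posterior Normal(44/67, 84/335)
obs 6: x=7 → posterior Normal(128/79, 84/395)
obs 7: x=-3/4 → posterior Normal(17/13, 12/65)
obs 8: x=1 → posterior Normal(131/103, 84/515)
obs 9: x=1/2 → posterior Normal(137/115, 84/575)
obs 10: x=-2 → posterior Normal(113/127, 84/635)
obs 11: x=0 → posterior Normal(113/139, 84/695)
obs 12: x=7/2 → posterior Normal(155/151, 84/755)
obs 13: x=3 → posterior Normal(191/163, 84/815)
obs 14: x=-5/4 → posterior Normal(176/175, 12/125)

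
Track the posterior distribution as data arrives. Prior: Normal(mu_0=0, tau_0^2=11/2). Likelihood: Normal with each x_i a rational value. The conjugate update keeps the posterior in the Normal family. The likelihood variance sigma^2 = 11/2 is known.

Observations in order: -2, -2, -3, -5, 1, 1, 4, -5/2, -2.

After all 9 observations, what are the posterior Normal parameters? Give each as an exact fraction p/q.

obs 1: x=-2 → posterior Normal(-1, 11/4)
obs 2: x=-2 → posterior Normal(-4/3, 11/6)
obs 3: x=-3 → posterior Normal(-7/4, 11/8)
obs 4: x=-5 → posterior Normal(-12/5, 11/10)
obs 5: x=1 → posterior Normal(-11/6, 11/12)
obs 6: x=1 → posterior Normal(-10/7, 11/14)
obs 7: x=4 → posterior Normal(-3/4, 11/16)
obs 8: x=-5/2 → posterior Normal(-17/18, 11/18)
obs 9: x=-2 → posterior Normal(-21/20, 11/20)

mu_0=-21/20, tau_0^2=11/20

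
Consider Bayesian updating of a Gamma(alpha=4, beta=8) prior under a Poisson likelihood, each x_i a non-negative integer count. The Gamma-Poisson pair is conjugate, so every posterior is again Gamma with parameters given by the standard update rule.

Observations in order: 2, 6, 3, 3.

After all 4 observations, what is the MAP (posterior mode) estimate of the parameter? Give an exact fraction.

obs 1: x=2 → posterior Gamma(6, 9)
obs 2: x=6 → posterior Gamma(12, 10)
obs 3: x=3 → posterior Gamma(15, 11)
obs 4: x=3 → posterior Gamma(18, 12)

17/12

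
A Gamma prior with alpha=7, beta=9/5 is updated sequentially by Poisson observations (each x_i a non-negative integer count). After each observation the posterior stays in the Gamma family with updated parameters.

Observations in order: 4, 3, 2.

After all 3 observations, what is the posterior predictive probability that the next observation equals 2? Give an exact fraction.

obs 1: x=4 → posterior Gamma(11, 14/5)
obs 2: x=3 → posterior Gamma(14, 19/5)
obs 3: x=2 → posterior Gamma(16, 24/5)

41196354289213362300518400/210457284365172120330305161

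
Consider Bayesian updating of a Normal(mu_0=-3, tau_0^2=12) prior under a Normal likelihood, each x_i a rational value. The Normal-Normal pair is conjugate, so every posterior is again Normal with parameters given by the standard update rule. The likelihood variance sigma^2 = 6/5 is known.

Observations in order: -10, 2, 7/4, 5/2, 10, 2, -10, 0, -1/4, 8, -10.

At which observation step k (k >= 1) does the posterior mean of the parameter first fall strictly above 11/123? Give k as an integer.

k = 5

obs 1: x=-10 → posterior Normal(-103/11, 12/11)
obs 2: x=2 → posterior Normal(-83/21, 4/7)
obs 3: x=7/4 → posterior Normal(-131/62, 12/31)
obs 4: x=5/2 → posterior Normal(-81/82, 12/41)
obs 5: x=10 → posterior Normal(7/6, 4/17)
obs 6: x=2 → posterior Normal(159/122, 12/61)
obs 7: x=-10 → posterior Normal(-41/142, 12/71)
obs 8: x=0 → posterior Normal(-41/162, 4/27)
obs 9: x=-1/4 → posterior Normal(-23/91, 12/91)
obs 10: x=8 → posterior Normal(57/101, 12/101)
obs 11: x=-10 → posterior Normal(-43/111, 4/37)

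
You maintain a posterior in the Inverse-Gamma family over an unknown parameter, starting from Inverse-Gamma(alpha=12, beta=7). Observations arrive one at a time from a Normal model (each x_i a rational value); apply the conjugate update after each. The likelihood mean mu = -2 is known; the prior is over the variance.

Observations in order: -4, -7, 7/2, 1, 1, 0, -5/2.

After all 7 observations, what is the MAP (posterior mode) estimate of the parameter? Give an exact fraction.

191/66

obs 1: x=-4 → posterior Inverse-Gamma(25/2, 9)
obs 2: x=-7 → posterior Inverse-Gamma(13, 43/2)
obs 3: x=7/2 → posterior Inverse-Gamma(27/2, 293/8)
obs 4: x=1 → posterior Inverse-Gamma(14, 329/8)
obs 5: x=1 → posterior Inverse-Gamma(29/2, 365/8)
obs 6: x=0 → posterior Inverse-Gamma(15, 381/8)
obs 7: x=-5/2 → posterior Inverse-Gamma(31/2, 191/4)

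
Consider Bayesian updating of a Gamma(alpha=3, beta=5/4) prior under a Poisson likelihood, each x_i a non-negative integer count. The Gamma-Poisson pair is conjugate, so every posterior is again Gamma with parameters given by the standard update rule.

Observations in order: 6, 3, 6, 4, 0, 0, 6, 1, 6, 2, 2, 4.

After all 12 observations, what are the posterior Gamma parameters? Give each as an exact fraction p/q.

alpha=43, beta=53/4

obs 1: x=6 → posterior Gamma(9, 9/4)
obs 2: x=3 → posterior Gamma(12, 13/4)
obs 3: x=6 → posterior Gamma(18, 17/4)
obs 4: x=4 → posterior Gamma(22, 21/4)
obs 5: x=0 → posterior Gamma(22, 25/4)
obs 6: x=0 → posterior Gamma(22, 29/4)
obs 7: x=6 → posterior Gamma(28, 33/4)
obs 8: x=1 → posterior Gamma(29, 37/4)
obs 9: x=6 → posterior Gamma(35, 41/4)
obs 10: x=2 → posterior Gamma(37, 45/4)
obs 11: x=2 → posterior Gamma(39, 49/4)
obs 12: x=4 → posterior Gamma(43, 53/4)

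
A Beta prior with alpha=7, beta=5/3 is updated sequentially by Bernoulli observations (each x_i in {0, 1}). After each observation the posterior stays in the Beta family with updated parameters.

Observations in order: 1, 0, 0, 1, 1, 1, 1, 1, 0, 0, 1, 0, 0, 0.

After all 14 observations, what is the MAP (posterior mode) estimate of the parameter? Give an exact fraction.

39/62

obs 1: x=1 → posterior Beta(8, 5/3)
obs 2: x=0 → posterior Beta(8, 8/3)
obs 3: x=0 → posterior Beta(8, 11/3)
obs 4: x=1 → posterior Beta(9, 11/3)
obs 5: x=1 → posterior Beta(10, 11/3)
obs 6: x=1 → posterior Beta(11, 11/3)
obs 7: x=1 → posterior Beta(12, 11/3)
obs 8: x=1 → posterior Beta(13, 11/3)
obs 9: x=0 → posterior Beta(13, 14/3)
obs 10: x=0 → posterior Beta(13, 17/3)
obs 11: x=1 → posterior Beta(14, 17/3)
obs 12: x=0 → posterior Beta(14, 20/3)
obs 13: x=0 → posterior Beta(14, 23/3)
obs 14: x=0 → posterior Beta(14, 26/3)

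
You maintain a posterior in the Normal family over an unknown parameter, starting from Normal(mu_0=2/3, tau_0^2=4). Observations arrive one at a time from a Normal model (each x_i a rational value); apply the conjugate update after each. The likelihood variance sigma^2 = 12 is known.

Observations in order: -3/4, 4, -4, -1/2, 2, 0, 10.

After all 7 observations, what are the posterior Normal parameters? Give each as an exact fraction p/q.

mu_0=51/40, tau_0^2=6/5

obs 1: x=-3/4 → posterior Normal(5/16, 3)
obs 2: x=4 → posterior Normal(21/20, 12/5)
obs 3: x=-4 → posterior Normal(5/24, 2)
obs 4: x=-1/2 → posterior Normal(3/28, 12/7)
obs 5: x=2 → posterior Normal(11/32, 3/2)
obs 6: x=0 → posterior Normal(11/36, 4/3)
obs 7: x=10 → posterior Normal(51/40, 6/5)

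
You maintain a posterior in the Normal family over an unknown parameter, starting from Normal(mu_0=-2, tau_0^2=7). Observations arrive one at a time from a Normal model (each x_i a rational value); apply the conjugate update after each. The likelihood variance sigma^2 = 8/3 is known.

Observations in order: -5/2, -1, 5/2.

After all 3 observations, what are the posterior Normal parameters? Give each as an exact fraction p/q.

obs 1: x=-5/2 → posterior Normal(-137/58, 56/29)
obs 2: x=-1 → posterior Normal(-179/100, 28/25)
obs 3: x=5/2 → posterior Normal(-37/71, 56/71)

mu_0=-37/71, tau_0^2=56/71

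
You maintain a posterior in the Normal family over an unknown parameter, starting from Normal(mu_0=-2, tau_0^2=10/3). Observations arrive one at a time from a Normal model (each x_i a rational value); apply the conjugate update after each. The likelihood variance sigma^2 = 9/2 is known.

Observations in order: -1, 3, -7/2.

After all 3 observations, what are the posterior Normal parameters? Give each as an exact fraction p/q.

mu_0=-28/29, tau_0^2=30/29

obs 1: x=-1 → posterior Normal(-74/47, 90/47)
obs 2: x=3 → posterior Normal(-14/67, 90/67)
obs 3: x=-7/2 → posterior Normal(-28/29, 30/29)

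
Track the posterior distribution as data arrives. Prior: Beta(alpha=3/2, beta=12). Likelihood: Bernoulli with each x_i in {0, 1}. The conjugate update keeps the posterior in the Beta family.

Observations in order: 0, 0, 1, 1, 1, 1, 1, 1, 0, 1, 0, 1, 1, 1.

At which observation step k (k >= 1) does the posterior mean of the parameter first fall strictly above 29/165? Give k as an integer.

k = 4

obs 1: x=0 → posterior Beta(3/2, 13)
obs 2: x=0 → posterior Beta(3/2, 14)
obs 3: x=1 → posterior Beta(5/2, 14)
obs 4: x=1 → posterior Beta(7/2, 14)
obs 5: x=1 → posterior Beta(9/2, 14)
obs 6: x=1 → posterior Beta(11/2, 14)
obs 7: x=1 → posterior Beta(13/2, 14)
obs 8: x=1 → posterior Beta(15/2, 14)
obs 9: x=0 → posterior Beta(15/2, 15)
obs 10: x=1 → posterior Beta(17/2, 15)
obs 11: x=0 → posterior Beta(17/2, 16)
obs 12: x=1 → posterior Beta(19/2, 16)
obs 13: x=1 → posterior Beta(21/2, 16)
obs 14: x=1 → posterior Beta(23/2, 16)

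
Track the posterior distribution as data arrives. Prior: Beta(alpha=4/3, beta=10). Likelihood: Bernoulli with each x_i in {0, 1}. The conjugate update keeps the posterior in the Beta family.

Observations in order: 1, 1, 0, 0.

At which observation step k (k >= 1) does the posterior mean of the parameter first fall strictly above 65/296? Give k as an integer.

obs 1: x=1 → posterior Beta(7/3, 10)
obs 2: x=1 → posterior Beta(10/3, 10)
obs 3: x=0 → posterior Beta(10/3, 11)
obs 4: x=0 → posterior Beta(10/3, 12)

k = 2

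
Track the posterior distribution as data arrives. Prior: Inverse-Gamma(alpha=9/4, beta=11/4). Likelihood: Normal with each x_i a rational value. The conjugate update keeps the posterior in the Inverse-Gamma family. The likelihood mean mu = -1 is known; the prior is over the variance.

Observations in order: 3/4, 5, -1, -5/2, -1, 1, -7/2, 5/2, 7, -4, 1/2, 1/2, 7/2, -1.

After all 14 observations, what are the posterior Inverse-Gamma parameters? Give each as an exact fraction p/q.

alpha=37/4, beta=2673/32

obs 1: x=3/4 → posterior Inverse-Gamma(11/4, 137/32)
obs 2: x=5 → posterior Inverse-Gamma(13/4, 713/32)
obs 3: x=-1 → posterior Inverse-Gamma(15/4, 713/32)
obs 4: x=-5/2 → posterior Inverse-Gamma(17/4, 749/32)
obs 5: x=-1 → posterior Inverse-Gamma(19/4, 749/32)
obs 6: x=1 → posterior Inverse-Gamma(21/4, 813/32)
obs 7: x=-7/2 → posterior Inverse-Gamma(23/4, 913/32)
obs 8: x=5/2 → posterior Inverse-Gamma(25/4, 1109/32)
obs 9: x=7 → posterior Inverse-Gamma(27/4, 2133/32)
obs 10: x=-4 → posterior Inverse-Gamma(29/4, 2277/32)
obs 11: x=1/2 → posterior Inverse-Gamma(31/4, 2313/32)
obs 12: x=1/2 → posterior Inverse-Gamma(33/4, 2349/32)
obs 13: x=7/2 → posterior Inverse-Gamma(35/4, 2673/32)
obs 14: x=-1 → posterior Inverse-Gamma(37/4, 2673/32)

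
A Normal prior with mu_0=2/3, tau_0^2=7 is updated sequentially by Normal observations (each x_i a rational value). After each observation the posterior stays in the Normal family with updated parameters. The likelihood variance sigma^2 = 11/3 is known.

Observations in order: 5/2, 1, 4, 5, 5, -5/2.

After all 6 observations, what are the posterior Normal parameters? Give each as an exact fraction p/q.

mu_0=967/411, tau_0^2=77/137

obs 1: x=5/2 → posterior Normal(359/192, 77/32)
obs 2: x=1 → posterior Normal(485/318, 77/53)
obs 3: x=4 → posterior Normal(989/444, 77/74)
obs 4: x=5 → posterior Normal(1619/570, 77/95)
obs 5: x=5 → posterior Normal(2249/696, 77/116)
obs 6: x=-5/2 → posterior Normal(967/411, 77/137)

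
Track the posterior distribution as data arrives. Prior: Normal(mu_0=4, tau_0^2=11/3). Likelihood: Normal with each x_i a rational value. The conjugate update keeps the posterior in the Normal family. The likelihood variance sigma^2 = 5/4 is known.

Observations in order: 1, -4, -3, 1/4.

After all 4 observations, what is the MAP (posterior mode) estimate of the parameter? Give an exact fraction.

-193/191

obs 1: x=1 → posterior Normal(104/59, 55/59)
obs 2: x=-4 → posterior Normal(-72/103, 55/103)
obs 3: x=-3 → posterior Normal(-68/49, 55/147)
obs 4: x=1/4 → posterior Normal(-193/191, 55/191)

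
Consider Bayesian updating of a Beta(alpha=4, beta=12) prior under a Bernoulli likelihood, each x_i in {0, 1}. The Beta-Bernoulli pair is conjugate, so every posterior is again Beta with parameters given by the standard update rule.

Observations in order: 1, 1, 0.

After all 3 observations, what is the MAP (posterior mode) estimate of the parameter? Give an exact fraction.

5/17

obs 1: x=1 → posterior Beta(5, 12)
obs 2: x=1 → posterior Beta(6, 12)
obs 3: x=0 → posterior Beta(6, 13)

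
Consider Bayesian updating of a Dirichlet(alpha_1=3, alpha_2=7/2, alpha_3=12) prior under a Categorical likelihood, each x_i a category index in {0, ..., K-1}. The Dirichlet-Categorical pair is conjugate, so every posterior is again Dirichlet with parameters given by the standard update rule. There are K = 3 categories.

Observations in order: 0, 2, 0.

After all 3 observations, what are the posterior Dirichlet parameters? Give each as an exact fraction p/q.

alpha_1=5, alpha_2=7/2, alpha_3=13

obs 1: x=0 → posterior Dirichlet(4, 7/2, 12)
obs 2: x=2 → posterior Dirichlet(4, 7/2, 13)
obs 3: x=0 → posterior Dirichlet(5, 7/2, 13)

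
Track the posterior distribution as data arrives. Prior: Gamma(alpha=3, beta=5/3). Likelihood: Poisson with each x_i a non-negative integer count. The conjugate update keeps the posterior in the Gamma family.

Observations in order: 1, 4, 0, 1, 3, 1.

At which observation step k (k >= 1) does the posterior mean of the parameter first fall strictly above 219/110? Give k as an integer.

obs 1: x=1 → posterior Gamma(4, 8/3)
obs 2: x=4 → posterior Gamma(8, 11/3)
obs 3: x=0 → posterior Gamma(8, 14/3)
obs 4: x=1 → posterior Gamma(9, 17/3)
obs 5: x=3 → posterior Gamma(12, 20/3)
obs 6: x=1 → posterior Gamma(13, 23/3)

k = 2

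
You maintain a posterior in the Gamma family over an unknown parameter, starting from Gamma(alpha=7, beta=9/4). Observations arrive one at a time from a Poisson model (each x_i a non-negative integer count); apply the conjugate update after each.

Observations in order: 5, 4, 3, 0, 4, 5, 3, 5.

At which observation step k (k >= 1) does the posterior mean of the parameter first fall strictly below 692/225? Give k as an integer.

obs 1: x=5 → posterior Gamma(12, 13/4)
obs 2: x=4 → posterior Gamma(16, 17/4)
obs 3: x=3 → posterior Gamma(19, 21/4)
obs 4: x=0 → posterior Gamma(19, 25/4)
obs 5: x=4 → posterior Gamma(23, 29/4)
obs 6: x=5 → posterior Gamma(28, 33/4)
obs 7: x=3 → posterior Gamma(31, 37/4)
obs 8: x=5 → posterior Gamma(36, 41/4)

k = 4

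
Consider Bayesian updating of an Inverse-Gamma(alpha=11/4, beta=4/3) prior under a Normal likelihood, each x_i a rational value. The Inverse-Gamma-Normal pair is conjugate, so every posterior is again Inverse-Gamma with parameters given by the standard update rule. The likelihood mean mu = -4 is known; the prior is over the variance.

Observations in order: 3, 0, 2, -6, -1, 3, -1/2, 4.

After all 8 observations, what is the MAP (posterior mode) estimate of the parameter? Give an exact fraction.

obs 1: x=3 → posterior Inverse-Gamma(13/4, 155/6)
obs 2: x=0 → posterior Inverse-Gamma(15/4, 203/6)
obs 3: x=2 → posterior Inverse-Gamma(17/4, 311/6)
obs 4: x=-6 → posterior Inverse-Gamma(19/4, 323/6)
obs 5: x=-1 → posterior Inverse-Gamma(21/4, 175/3)
obs 6: x=3 → posterior Inverse-Gamma(23/4, 497/6)
obs 7: x=-1/2 → posterior Inverse-Gamma(25/4, 2135/24)
obs 8: x=4 → posterior Inverse-Gamma(27/4, 2903/24)

2903/186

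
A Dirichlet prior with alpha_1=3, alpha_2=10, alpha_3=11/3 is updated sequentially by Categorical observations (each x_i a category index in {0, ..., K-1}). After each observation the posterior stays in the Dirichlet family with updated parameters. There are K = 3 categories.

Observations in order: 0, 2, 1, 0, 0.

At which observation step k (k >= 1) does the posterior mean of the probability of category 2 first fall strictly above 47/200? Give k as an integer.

k = 2

obs 1: x=0 → posterior Dirichlet(4, 10, 11/3)
obs 2: x=2 → posterior Dirichlet(4, 10, 14/3)
obs 3: x=1 → posterior Dirichlet(4, 11, 14/3)
obs 4: x=0 → posterior Dirichlet(5, 11, 14/3)
obs 5: x=0 → posterior Dirichlet(6, 11, 14/3)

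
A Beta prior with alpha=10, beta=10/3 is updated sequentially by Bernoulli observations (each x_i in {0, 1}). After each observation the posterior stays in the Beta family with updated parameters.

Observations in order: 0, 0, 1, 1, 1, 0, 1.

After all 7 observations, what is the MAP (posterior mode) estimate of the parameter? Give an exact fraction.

obs 1: x=0 → posterior Beta(10, 13/3)
obs 2: x=0 → posterior Beta(10, 16/3)
obs 3: x=1 → posterior Beta(11, 16/3)
obs 4: x=1 → posterior Beta(12, 16/3)
obs 5: x=1 → posterior Beta(13, 16/3)
obs 6: x=0 → posterior Beta(13, 19/3)
obs 7: x=1 → posterior Beta(14, 19/3)

39/55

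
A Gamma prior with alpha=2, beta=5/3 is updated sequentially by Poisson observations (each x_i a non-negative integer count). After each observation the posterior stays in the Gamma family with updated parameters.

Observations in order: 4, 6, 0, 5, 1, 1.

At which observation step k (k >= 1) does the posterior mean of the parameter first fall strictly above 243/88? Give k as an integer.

obs 1: x=4 → posterior Gamma(6, 8/3)
obs 2: x=6 → posterior Gamma(12, 11/3)
obs 3: x=0 → posterior Gamma(12, 14/3)
obs 4: x=5 → posterior Gamma(17, 17/3)
obs 5: x=1 → posterior Gamma(18, 20/3)
obs 6: x=1 → posterior Gamma(19, 23/3)

k = 2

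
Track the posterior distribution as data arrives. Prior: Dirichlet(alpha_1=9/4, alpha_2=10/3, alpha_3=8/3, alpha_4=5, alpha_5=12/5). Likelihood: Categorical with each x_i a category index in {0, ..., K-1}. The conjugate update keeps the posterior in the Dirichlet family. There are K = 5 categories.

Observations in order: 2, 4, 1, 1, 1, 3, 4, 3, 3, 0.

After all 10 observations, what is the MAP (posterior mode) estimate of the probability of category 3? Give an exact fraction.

20/59

obs 1: x=2 → posterior Dirichlet(9/4, 10/3, 11/3, 5, 12/5)
obs 2: x=4 → posterior Dirichlet(9/4, 10/3, 11/3, 5, 17/5)
obs 3: x=1 → posterior Dirichlet(9/4, 13/3, 11/3, 5, 17/5)
obs 4: x=1 → posterior Dirichlet(9/4, 16/3, 11/3, 5, 17/5)
obs 5: x=1 → posterior Dirichlet(9/4, 19/3, 11/3, 5, 17/5)
obs 6: x=3 → posterior Dirichlet(9/4, 19/3, 11/3, 6, 17/5)
obs 7: x=4 → posterior Dirichlet(9/4, 19/3, 11/3, 6, 22/5)
obs 8: x=3 → posterior Dirichlet(9/4, 19/3, 11/3, 7, 22/5)
obs 9: x=3 → posterior Dirichlet(9/4, 19/3, 11/3, 8, 22/5)
obs 10: x=0 → posterior Dirichlet(13/4, 19/3, 11/3, 8, 22/5)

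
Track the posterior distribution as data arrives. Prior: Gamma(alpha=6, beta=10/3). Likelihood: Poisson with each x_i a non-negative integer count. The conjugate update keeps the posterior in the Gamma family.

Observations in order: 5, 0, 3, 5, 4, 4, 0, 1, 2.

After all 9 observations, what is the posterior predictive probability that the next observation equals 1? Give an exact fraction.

1000677722498944307551670740373018096392797099441/4611686018427387904000000000000000000000000000000

obs 1: x=5 → posterior Gamma(11, 13/3)
obs 2: x=0 → posterior Gamma(11, 16/3)
obs 3: x=3 → posterior Gamma(14, 19/3)
obs 4: x=5 → posterior Gamma(19, 22/3)
obs 5: x=4 → posterior Gamma(23, 25/3)
obs 6: x=4 → posterior Gamma(27, 28/3)
obs 7: x=0 → posterior Gamma(27, 31/3)
obs 8: x=1 → posterior Gamma(28, 34/3)
obs 9: x=2 → posterior Gamma(30, 37/3)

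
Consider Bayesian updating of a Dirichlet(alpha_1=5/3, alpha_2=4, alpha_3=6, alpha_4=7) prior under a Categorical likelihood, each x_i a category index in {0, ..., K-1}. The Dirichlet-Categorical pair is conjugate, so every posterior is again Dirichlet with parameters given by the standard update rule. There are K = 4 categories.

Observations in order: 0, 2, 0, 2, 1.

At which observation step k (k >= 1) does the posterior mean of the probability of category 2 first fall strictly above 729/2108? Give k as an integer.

obs 1: x=0 → posterior Dirichlet(8/3, 4, 6, 7)
obs 2: x=2 → posterior Dirichlet(8/3, 4, 7, 7)
obs 3: x=0 → posterior Dirichlet(11/3, 4, 7, 7)
obs 4: x=2 → posterior Dirichlet(11/3, 4, 8, 7)
obs 5: x=1 → posterior Dirichlet(11/3, 5, 8, 7)

k = 4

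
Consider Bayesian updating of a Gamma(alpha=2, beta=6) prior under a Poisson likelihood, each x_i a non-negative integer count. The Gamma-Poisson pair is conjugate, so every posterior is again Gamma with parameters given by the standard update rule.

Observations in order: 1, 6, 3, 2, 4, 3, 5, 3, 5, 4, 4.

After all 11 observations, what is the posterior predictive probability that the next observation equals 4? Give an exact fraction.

79028526218604019017428022519806762970316109512862048395/614175835514735724603906061469112321942930960211179995136

obs 1: x=1 → posterior Gamma(3, 7)
obs 2: x=6 → posterior Gamma(9, 8)
obs 3: x=3 → posterior Gamma(12, 9)
obs 4: x=2 → posterior Gamma(14, 10)
obs 5: x=4 → posterior Gamma(18, 11)
obs 6: x=3 → posterior Gamma(21, 12)
obs 7: x=5 → posterior Gamma(26, 13)
obs 8: x=3 → posterior Gamma(29, 14)
obs 9: x=5 → posterior Gamma(34, 15)
obs 10: x=4 → posterior Gamma(38, 16)
obs 11: x=4 → posterior Gamma(42, 17)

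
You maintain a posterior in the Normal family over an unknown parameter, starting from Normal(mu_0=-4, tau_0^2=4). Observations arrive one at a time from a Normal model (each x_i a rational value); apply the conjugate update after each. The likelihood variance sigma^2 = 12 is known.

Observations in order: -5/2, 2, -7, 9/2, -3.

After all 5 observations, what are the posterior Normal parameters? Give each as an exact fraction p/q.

obs 1: x=-5/2 → posterior Normal(-29/8, 3)
obs 2: x=2 → posterior Normal(-5/2, 12/5)
obs 3: x=-7 → posterior Normal(-13/4, 2)
obs 4: x=9/2 → posterior Normal(-15/7, 12/7)
obs 5: x=-3 → posterior Normal(-9/4, 3/2)

mu_0=-9/4, tau_0^2=3/2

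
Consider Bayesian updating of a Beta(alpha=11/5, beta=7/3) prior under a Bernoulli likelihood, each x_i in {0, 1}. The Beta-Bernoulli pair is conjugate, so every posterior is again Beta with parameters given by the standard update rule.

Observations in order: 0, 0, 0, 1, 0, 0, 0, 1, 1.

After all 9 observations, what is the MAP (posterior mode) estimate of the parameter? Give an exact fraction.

obs 1: x=0 → posterior Beta(11/5, 10/3)
obs 2: x=0 → posterior Beta(11/5, 13/3)
obs 3: x=0 → posterior Beta(11/5, 16/3)
obs 4: x=1 → posterior Beta(16/5, 16/3)
obs 5: x=0 → posterior Beta(16/5, 19/3)
obs 6: x=0 → posterior Beta(16/5, 22/3)
obs 7: x=0 → posterior Beta(16/5, 25/3)
obs 8: x=1 → posterior Beta(21/5, 25/3)
obs 9: x=1 → posterior Beta(26/5, 25/3)

63/173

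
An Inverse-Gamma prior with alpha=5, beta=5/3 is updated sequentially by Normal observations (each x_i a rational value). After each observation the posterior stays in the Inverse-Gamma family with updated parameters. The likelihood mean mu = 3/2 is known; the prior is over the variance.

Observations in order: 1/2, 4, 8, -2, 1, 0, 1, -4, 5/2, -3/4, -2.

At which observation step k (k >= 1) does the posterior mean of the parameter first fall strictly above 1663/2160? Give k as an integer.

obs 1: x=1/2 → posterior Inverse-Gamma(11/2, 13/6)
obs 2: x=4 → posterior Inverse-Gamma(6, 127/24)
obs 3: x=8 → posterior Inverse-Gamma(13/2, 317/12)
obs 4: x=-2 → posterior Inverse-Gamma(7, 781/24)
obs 5: x=1 → posterior Inverse-Gamma(15/2, 98/3)
obs 6: x=0 → posterior Inverse-Gamma(8, 811/24)
obs 7: x=1 → posterior Inverse-Gamma(17/2, 407/12)
obs 8: x=-4 → posterior Inverse-Gamma(9, 1177/24)
obs 9: x=5/2 → posterior Inverse-Gamma(19/2, 1189/24)
obs 10: x=-3/4 → posterior Inverse-Gamma(10, 4999/96)
obs 11: x=-2 → posterior Inverse-Gamma(21/2, 5587/96)

k = 2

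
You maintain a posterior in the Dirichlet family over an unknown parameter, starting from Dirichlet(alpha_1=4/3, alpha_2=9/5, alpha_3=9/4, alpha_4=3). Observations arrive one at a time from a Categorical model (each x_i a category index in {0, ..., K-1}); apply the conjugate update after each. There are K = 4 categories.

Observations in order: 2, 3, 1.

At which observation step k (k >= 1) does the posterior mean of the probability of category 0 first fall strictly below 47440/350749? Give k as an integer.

obs 1: x=2 → posterior Dirichlet(4/3, 9/5, 13/4, 3)
obs 2: x=3 → posterior Dirichlet(4/3, 9/5, 13/4, 4)
obs 3: x=1 → posterior Dirichlet(4/3, 14/5, 13/4, 4)

k = 2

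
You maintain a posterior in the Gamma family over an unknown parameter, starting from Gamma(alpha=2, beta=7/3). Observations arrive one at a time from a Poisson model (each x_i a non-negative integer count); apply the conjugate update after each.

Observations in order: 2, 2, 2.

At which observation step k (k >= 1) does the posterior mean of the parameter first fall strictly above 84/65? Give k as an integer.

k = 2

obs 1: x=2 → posterior Gamma(4, 10/3)
obs 2: x=2 → posterior Gamma(6, 13/3)
obs 3: x=2 → posterior Gamma(8, 16/3)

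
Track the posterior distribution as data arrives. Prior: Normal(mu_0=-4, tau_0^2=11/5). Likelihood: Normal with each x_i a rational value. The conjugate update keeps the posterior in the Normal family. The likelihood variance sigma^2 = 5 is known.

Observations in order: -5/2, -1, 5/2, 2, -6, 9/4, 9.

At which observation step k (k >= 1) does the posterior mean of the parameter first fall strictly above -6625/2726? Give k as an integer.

obs 1: x=-5/2 → posterior Normal(-85/24, 55/36)
obs 2: x=-1 → posterior Normal(-277/94, 55/47)
obs 3: x=5/2 → posterior Normal(-111/58, 55/58)
obs 4: x=2 → posterior Normal(-89/69, 55/69)
obs 5: x=-6 → posterior Normal(-31/16, 11/16)
obs 6: x=9/4 → posterior Normal(-521/364, 55/91)
obs 7: x=9 → posterior Normal(-125/408, 55/102)

k = 3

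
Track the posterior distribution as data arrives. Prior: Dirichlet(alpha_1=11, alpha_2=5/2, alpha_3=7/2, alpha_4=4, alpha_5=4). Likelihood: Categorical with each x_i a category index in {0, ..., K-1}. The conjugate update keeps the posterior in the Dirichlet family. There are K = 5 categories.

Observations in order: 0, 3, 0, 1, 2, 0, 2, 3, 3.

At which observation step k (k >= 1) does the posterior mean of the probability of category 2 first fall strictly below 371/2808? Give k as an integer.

obs 1: x=0 → posterior Dirichlet(12, 5/2, 7/2, 4, 4)
obs 2: x=3 → posterior Dirichlet(12, 5/2, 7/2, 5, 4)
obs 3: x=0 → posterior Dirichlet(13, 5/2, 7/2, 5, 4)
obs 4: x=1 → posterior Dirichlet(13, 7/2, 7/2, 5, 4)
obs 5: x=2 → posterior Dirichlet(13, 7/2, 9/2, 5, 4)
obs 6: x=0 → posterior Dirichlet(14, 7/2, 9/2, 5, 4)
obs 7: x=2 → posterior Dirichlet(14, 7/2, 11/2, 5, 4)
obs 8: x=3 → posterior Dirichlet(14, 7/2, 11/2, 6, 4)
obs 9: x=3 → posterior Dirichlet(14, 7/2, 11/2, 7, 4)

k = 2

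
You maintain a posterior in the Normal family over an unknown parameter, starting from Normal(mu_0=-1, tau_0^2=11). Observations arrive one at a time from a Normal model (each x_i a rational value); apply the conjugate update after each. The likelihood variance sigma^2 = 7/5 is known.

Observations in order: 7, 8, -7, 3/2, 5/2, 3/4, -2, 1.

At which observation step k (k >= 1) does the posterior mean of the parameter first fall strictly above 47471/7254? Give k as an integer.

k = 2

obs 1: x=7 → posterior Normal(189/31, 77/62)
obs 2: x=8 → posterior Normal(818/117, 77/117)
obs 3: x=-7 → posterior Normal(433/172, 77/172)
obs 4: x=3/2 → posterior Normal(1031/454, 77/227)
obs 5: x=5/2 → posterior Normal(653/282, 77/282)
obs 6: x=3/4 → posterior Normal(2777/1348, 77/337)
obs 7: x=-2 → posterior Normal(2337/1568, 11/56)
obs 8: x=1 → posterior Normal(2557/1788, 77/447)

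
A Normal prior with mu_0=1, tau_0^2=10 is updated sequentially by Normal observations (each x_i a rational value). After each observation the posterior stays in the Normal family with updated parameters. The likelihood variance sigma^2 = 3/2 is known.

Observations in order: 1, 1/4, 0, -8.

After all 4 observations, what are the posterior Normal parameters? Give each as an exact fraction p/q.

obs 1: x=1 → posterior Normal(1, 30/23)
obs 2: x=1/4 → posterior Normal(28/43, 30/43)
obs 3: x=0 → posterior Normal(4/9, 10/21)
obs 4: x=-8 → posterior Normal(-132/83, 30/83)

mu_0=-132/83, tau_0^2=30/83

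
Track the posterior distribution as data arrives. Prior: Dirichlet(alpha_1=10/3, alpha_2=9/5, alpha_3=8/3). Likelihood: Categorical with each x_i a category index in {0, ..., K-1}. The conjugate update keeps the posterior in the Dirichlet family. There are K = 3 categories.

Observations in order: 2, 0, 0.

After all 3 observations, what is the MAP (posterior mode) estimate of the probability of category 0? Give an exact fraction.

5/9

obs 1: x=2 → posterior Dirichlet(10/3, 9/5, 11/3)
obs 2: x=0 → posterior Dirichlet(13/3, 9/5, 11/3)
obs 3: x=0 → posterior Dirichlet(16/3, 9/5, 11/3)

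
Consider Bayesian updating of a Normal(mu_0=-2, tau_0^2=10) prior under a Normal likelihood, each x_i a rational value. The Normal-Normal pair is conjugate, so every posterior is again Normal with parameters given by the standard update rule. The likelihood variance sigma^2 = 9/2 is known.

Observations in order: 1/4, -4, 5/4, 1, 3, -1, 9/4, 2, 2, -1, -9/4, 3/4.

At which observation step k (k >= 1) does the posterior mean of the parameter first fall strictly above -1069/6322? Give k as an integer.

k = 5

obs 1: x=1/4 → posterior Normal(-13/29, 90/29)
obs 2: x=-4 → posterior Normal(-93/49, 90/49)
obs 3: x=5/4 → posterior Normal(-68/69, 30/23)
obs 4: x=1 → posterior Normal(-48/89, 90/89)
obs 5: x=3 → posterior Normal(12/109, 90/109)
obs 6: x=-1 → posterior Normal(-8/129, 30/43)
obs 7: x=9/4 → posterior Normal(37/149, 90/149)
obs 8: x=2 → posterior Normal(77/169, 90/169)
obs 9: x=2 → posterior Normal(13/21, 10/21)
obs 10: x=-1 → posterior Normal(97/209, 90/209)
obs 11: x=-9/4 → posterior Normal(52/229, 90/229)
obs 12: x=3/4 → posterior Normal(67/249, 30/83)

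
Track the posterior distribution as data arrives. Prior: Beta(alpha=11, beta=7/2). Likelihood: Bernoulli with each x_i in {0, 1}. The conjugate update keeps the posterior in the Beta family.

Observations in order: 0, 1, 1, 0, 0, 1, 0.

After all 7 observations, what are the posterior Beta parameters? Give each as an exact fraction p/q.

alpha=14, beta=15/2

obs 1: x=0 → posterior Beta(11, 9/2)
obs 2: x=1 → posterior Beta(12, 9/2)
obs 3: x=1 → posterior Beta(13, 9/2)
obs 4: x=0 → posterior Beta(13, 11/2)
obs 5: x=0 → posterior Beta(13, 13/2)
obs 6: x=1 → posterior Beta(14, 13/2)
obs 7: x=0 → posterior Beta(14, 15/2)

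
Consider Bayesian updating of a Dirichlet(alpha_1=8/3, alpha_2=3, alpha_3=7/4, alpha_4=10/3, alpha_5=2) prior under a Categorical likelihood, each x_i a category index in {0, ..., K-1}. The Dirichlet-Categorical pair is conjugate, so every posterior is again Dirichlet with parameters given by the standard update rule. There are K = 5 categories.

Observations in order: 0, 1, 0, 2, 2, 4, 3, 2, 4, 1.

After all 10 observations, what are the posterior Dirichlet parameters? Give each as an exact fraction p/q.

alpha_1=14/3, alpha_2=5, alpha_3=19/4, alpha_4=13/3, alpha_5=4

obs 1: x=0 → posterior Dirichlet(11/3, 3, 7/4, 10/3, 2)
obs 2: x=1 → posterior Dirichlet(11/3, 4, 7/4, 10/3, 2)
obs 3: x=0 → posterior Dirichlet(14/3, 4, 7/4, 10/3, 2)
obs 4: x=2 → posterior Dirichlet(14/3, 4, 11/4, 10/3, 2)
obs 5: x=2 → posterior Dirichlet(14/3, 4, 15/4, 10/3, 2)
obs 6: x=4 → posterior Dirichlet(14/3, 4, 15/4, 10/3, 3)
obs 7: x=3 → posterior Dirichlet(14/3, 4, 15/4, 13/3, 3)
obs 8: x=2 → posterior Dirichlet(14/3, 4, 19/4, 13/3, 3)
obs 9: x=4 → posterior Dirichlet(14/3, 4, 19/4, 13/3, 4)
obs 10: x=1 → posterior Dirichlet(14/3, 5, 19/4, 13/3, 4)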